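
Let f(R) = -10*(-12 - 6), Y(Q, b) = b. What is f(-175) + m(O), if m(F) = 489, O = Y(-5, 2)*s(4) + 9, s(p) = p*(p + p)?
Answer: 669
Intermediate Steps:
s(p) = 2*p² (s(p) = p*(2*p) = 2*p²)
f(R) = 180 (f(R) = -10*(-18) = 180)
O = 73 (O = 2*(2*4²) + 9 = 2*(2*16) + 9 = 2*32 + 9 = 64 + 9 = 73)
f(-175) + m(O) = 180 + 489 = 669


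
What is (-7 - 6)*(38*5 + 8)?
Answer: -2574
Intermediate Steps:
(-7 - 6)*(38*5 + 8) = -13*(190 + 8) = -13*198 = -2574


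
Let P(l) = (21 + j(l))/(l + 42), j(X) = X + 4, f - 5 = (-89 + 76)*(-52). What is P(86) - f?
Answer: -87057/128 ≈ -680.13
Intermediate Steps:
f = 681 (f = 5 + (-89 + 76)*(-52) = 5 - 13*(-52) = 5 + 676 = 681)
j(X) = 4 + X
P(l) = (25 + l)/(42 + l) (P(l) = (21 + (4 + l))/(l + 42) = (25 + l)/(42 + l))
P(86) - f = (25 + 86)/(42 + 86) - 1*681 = 111/128 - 681 = -87057/128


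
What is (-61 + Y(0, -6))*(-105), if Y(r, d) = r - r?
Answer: 6405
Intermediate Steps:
Y(r, d) = 0
(-61 + Y(0, -6))*(-105) = (-61 + 0)*(-105) = -61*(-105) = 6405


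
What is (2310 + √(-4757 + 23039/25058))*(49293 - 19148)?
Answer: 69634950 + 30145*I*√2986358991286/25058 ≈ 6.9635e+7 + 2.0789e+6*I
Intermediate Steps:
(2310 + √(-4757 + 23039/25058))*(49293 - 19148) = (2310 + √(-4757 + 23039*(1/25058)))*30145 = (2310 + √(-4757 + 23039/25058))*30145 = (2310 + √(-119177867/25058))*30145 = (2310 + I*√2986358991286/25058)*30145 = 69634950 + 30145*I*√2986358991286/25058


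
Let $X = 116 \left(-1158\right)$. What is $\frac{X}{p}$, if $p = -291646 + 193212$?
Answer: $\frac{67164}{49217} \approx 1.3647$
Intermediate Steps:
$p = -98434$
$X = -134328$
$\frac{X}{p} = - \frac{134328}{-98434} = \left(-134328\right) \left(- \frac{1}{98434}\right) = \frac{67164}{49217}$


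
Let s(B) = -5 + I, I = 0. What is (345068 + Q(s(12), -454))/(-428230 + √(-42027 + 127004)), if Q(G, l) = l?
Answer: -147574053220/183380847923 - 344614*√84977/183380847923 ≈ -0.80529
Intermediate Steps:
s(B) = -5 (s(B) = -5 + 0 = -5)
(345068 + Q(s(12), -454))/(-428230 + √(-42027 + 127004)) = (345068 - 454)/(-428230 + √(-42027 + 127004)) = 344614/(-428230 + √84977)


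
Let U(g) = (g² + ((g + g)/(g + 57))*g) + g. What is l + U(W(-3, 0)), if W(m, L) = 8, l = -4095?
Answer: -261367/65 ≈ -4021.0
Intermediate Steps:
U(g) = g + g² + 2*g²/(57 + g) (U(g) = (g² + ((2*g)/(57 + g))*g) + g = (g² + (2*g/(57 + g))*g) + g = (g² + 2*g²/(57 + g)) + g = g + g² + 2*g²/(57 + g))
l + U(W(-3, 0)) = -4095 + 8*(57 + 8² + 60*8)/(57 + 8) = -4095 + 8*(57 + 64 + 480)/65 = -4095 + 8*(1/65)*601 = -4095 + 4808/65 = -261367/65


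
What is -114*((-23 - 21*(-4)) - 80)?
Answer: 2166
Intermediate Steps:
-114*((-23 - 21*(-4)) - 80) = -114*((-23 + 84) - 80) = -114*(61 - 80) = -114*(-19) = 2166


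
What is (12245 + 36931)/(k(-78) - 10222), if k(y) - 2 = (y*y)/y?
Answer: -24588/5149 ≈ -4.7753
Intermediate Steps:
k(y) = 2 + y (k(y) = 2 + (y*y)/y = 2 + y**2/y = 2 + y)
(12245 + 36931)/(k(-78) - 10222) = (12245 + 36931)/((2 - 78) - 10222) = 49176/(-76 - 10222) = 49176/(-10298) = 49176*(-1/10298) = -24588/5149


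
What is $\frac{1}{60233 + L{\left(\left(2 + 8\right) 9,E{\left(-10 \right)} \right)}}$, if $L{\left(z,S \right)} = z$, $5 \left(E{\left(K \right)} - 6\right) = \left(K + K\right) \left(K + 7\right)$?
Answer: $\frac{1}{60323} \approx 1.6577 \cdot 10^{-5}$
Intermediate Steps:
$E{\left(K \right)} = 6 + \frac{2 K \left(7 + K\right)}{5}$ ($E{\left(K \right)} = 6 + \frac{\left(K + K\right) \left(K + 7\right)}{5} = 6 + \frac{2 K \left(7 + K\right)}{5}$)
$\frac{1}{60233 + L{\left(\left(2 + 8\right) 9,E{\left(-10 \right)} \right)}} = \frac{1}{60233 + \left(2 + 8\right) 9} = \frac{1}{60233 + 10 \cdot 9} = \frac{1}{60233 + 90} = \frac{1}{60323}$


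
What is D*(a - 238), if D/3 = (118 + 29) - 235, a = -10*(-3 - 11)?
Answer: 25872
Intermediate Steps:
a = 140 (a = -10*(-14) = 140)
D = -264 (D = 3*((118 + 29) - 235) = 3*(147 - 235) = 3*(-88) = -264)
D*(a - 238) = -264*(140 - 238) = -264*(-98) = 25872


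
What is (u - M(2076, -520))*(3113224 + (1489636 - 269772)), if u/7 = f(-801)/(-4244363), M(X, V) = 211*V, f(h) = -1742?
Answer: 2017882339414290752/4244363 ≈ 4.7543e+11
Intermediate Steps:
u = 12194/4244363 (u = 7*(-1742/(-4244363)) = 7*(-1742*(-1/4244363)) = 7*(1742/4244363) = 12194/4244363 ≈ 0.0028730)
(u - M(2076, -520))*(3113224 + (1489636 - 269772)) = (12194/4244363 - 211*(-520))*(3113224 + (1489636 - 269772)) = (12194/4244363 - 1*(-109720))*(3113224 + 1219864) = (12194/4244363 + 109720)*4333088 = (465691520554/4244363)*4333088 = 2017882339414290752/4244363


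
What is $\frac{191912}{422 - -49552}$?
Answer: $\frac{95956}{24987} \approx 3.8402$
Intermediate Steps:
$\frac{191912}{422 - -49552} = \frac{191912}{422 + 49552} = \frac{191912}{49974} = 191912 \cdot \frac{1}{49974} = \frac{95956}{24987}$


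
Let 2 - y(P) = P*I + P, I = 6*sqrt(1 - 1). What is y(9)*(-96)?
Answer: 672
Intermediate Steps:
I = 0 (I = 6*sqrt(0) = 6*0 = 0)
y(P) = 2 - P (y(P) = 2 - (P*0 + P) = 2 - (0 + P) = 2 - P)
y(9)*(-96) = (2 - 1*9)*(-96) = (2 - 9)*(-96) = -7*(-96) = 672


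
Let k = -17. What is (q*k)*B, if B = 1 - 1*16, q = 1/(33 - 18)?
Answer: 17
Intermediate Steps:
q = 1/15 ≈ 0.066667
B = -15 (B = 1 - 16 = -15)
(q*k)*B = ((1/15)*(-17))*(-15) = -17/15*(-15) = 17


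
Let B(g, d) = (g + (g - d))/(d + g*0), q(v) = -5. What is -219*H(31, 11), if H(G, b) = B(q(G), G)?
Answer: 8979/31 ≈ 289.65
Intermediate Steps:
B(g, d) = (-d + 2*g)/d (B(g, d) = (-d + 2*g)/(d + 0) = (-d + 2*g)/d)
H(G, b) = (-10 - G)/G (H(G, b) = (-G + 2*(-5))/G = (-G - 10)/G = (-10 - G)/G)
-219*H(31, 11) = -219*(-10 - 1*31)/31 = -219*(-10 - 31)/31 = -219*(-41)/31 = -219*(-41/31) = 8979/31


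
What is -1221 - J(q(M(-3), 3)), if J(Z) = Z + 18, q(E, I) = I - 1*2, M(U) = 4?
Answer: -1240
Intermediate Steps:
q(E, I) = -2 + I (q(E, I) = I - 2 = -2 + I)
J(Z) = 18 + Z
-1221 - J(q(M(-3), 3)) = -1221 - (18 + (-2 + 3)) = -1221 - (18 + 1) = -1221 - 1*19 = -1221 - 19 = -1240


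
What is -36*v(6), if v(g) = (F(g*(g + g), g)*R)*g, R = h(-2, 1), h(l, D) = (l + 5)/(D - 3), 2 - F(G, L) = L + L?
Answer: -3240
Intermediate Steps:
F(G, L) = 2 - 2*L (F(G, L) = 2 - (L + L) = 2 - 2*L)
h(l, D) = (5 + l)/(-3 + D)
R = -3/2 (R = (5 - 2)/(-3 + 1) = 3/(-2) = -1/2*3 = -3/2 ≈ -1.5000)
v(g) = g*(-3 + 3*g) (v(g) = ((2 - 2*g)*(-3/2))*g = (-3 + 3*g)*g = g*(-3 + 3*g))
-36*v(6) = -108*6*(-1 + 6) = -108*6*5 = -36*90 = -3240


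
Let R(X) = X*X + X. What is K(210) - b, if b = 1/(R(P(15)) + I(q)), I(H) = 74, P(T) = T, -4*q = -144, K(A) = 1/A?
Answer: 26/16485 ≈ 0.0015772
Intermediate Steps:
q = 36 (q = -¼*(-144) = 36)
R(X) = X + X² (R(X) = X² + X = X + X²)
b = 1/314 (b = 1/(15*(1 + 15) + 74) = 1/(15*16 + 74) = 1/(240 + 74) = 1/314 ≈ 0.0031847)
K(210) - b = 1/210 - 1*1/314 = 1/210 - 1/314 = 26/16485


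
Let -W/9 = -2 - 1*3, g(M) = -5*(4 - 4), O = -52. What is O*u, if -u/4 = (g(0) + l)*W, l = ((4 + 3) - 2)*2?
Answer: 93600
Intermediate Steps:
l = 10 (l = (7 - 2)*2 = 5*2 = 10)
g(M) = 0 (g(M) = -5*0 = 0)
W = 45 (W = -9*(-2 - 1*3) = -9*(-2 - 3) = -9*(-5) = 45)
u = -1800 (u = -4*(0 + 10)*45 = -40*45 = -4*450 = -1800)
O*u = -52*(-1800) = 93600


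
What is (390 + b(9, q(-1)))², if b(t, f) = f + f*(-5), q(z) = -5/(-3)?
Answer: 1322500/9 ≈ 1.4694e+5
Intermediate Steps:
q(z) = 5/3 (q(z) = -5*(-⅓) = 5/3)
b(t, f) = -4*f (b(t, f) = f - 5*f = -4*f)
(390 + b(9, q(-1)))² = (390 - 4*5/3)² = (390 - 20/3)² = (1150/3)² = 1322500/9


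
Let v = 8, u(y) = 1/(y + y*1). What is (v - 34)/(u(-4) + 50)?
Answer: -208/399 ≈ -0.52130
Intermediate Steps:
u(y) = 1/(2*y) (u(y) = 1/(y + y) = 1/(2*y))
(v - 34)/(u(-4) + 50) = (8 - 34)/((1/2)/(-4) + 50) = -26/((1/2)*(-1/4) + 50) = -26/(-1/8 + 50) = -26/(399/8) = (8/399)*(-26) = -208/399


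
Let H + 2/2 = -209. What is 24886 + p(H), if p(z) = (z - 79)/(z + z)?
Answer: 10452409/420 ≈ 24887.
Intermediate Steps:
H = -210 (H = -1 - 209 = -210)
p(z) = (-79 + z)/(2*z) (p(z) = (-79 + z)/((2*z)) = (-79 + z)*(1/(2*z)) = (-79 + z)/(2*z))
24886 + p(H) = 24886 + (1/2)*(-79 - 210)/(-210) = 24886 + (1/2)*(-1/210)*(-289) = 24886 + 289/420 = 10452409/420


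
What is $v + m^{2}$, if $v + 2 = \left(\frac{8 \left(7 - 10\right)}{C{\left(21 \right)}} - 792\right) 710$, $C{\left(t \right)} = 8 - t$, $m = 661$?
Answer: $- \frac{1613173}{13} \approx -1.2409 \cdot 10^{5}$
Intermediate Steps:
$v = - \frac{7293146}{13}$ ($v = -2 + \left(\frac{8 \left(7 - 10\right)}{8 - 21} - 792\right) 710 = -2 + \left(\frac{8 \left(-3\right)}{8 - 21} - 792\right) 710 = -2 + \left(- \frac{24}{-13} - 792\right) 710 = -2 + \left(\left(-24\right) \left(- \frac{1}{13}\right) - 792\right) 710 = -2 + \left(\frac{24}{13} - 792\right) 710 = -2 - \frac{7293120}{13} = - \frac{7293146}{13} \approx -5.6101 \cdot 10^{5}$)
$v + m^{2} = - \frac{7293146}{13} + 661^{2} = - \frac{7293146}{13} + 436921 = - \frac{1613173}{13}$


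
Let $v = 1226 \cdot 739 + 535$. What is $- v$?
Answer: $-906549$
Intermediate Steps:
$v = 906549$ ($v = 906014 + 535 = 906549$)
$- v = \left(-1\right) 906549 = -906549$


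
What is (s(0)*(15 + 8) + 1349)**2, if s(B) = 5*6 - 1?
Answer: 4064256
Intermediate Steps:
s(B) = 29 (s(B) = 30 - 1 = 29)
(s(0)*(15 + 8) + 1349)**2 = (29*(15 + 8) + 1349)**2 = (29*23 + 1349)**2 = (667 + 1349)**2 = 2016**2 = 4064256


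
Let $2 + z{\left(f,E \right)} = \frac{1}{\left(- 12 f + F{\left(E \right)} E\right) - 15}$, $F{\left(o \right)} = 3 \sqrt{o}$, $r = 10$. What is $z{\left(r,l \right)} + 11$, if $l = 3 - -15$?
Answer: $\frac{11426}{1269} + \frac{2 \sqrt{2}}{423} \approx 9.0106$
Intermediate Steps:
$l = 18$ ($l = 3 + 15 = 18$)
$z{\left(f,E \right)} = -2 + \frac{1}{-15 - 12 f + 3 E^{\frac{3}{2}}}$ ($z{\left(f,E \right)} = -2 + \frac{1}{\left(- 12 f + 3 \sqrt{E} E\right) - 15} = -2 + \frac{1}{\left(- 12 f + 3 E^{\frac{3}{2}}\right) - 15} = -2 + \frac{1}{-15 - 12 f + 3 E^{\frac{3}{2}}}$)
$z{\left(r,l \right)} + 11 = \frac{-31 - 240 + 6 \cdot 18^{\frac{3}{2}}}{3 \left(5 - 18^{\frac{3}{2}} + 4 \cdot 10\right)} + 11 = \frac{-31 - 240 + 6 \cdot 54 \sqrt{2}}{3 \left(5 - 54 \sqrt{2} + 40\right)} + 11 = \frac{-31 - 240 + 324 \sqrt{2}}{3 \left(5 - 54 \sqrt{2} + 40\right)} + 11 = \frac{-271 + 324 \sqrt{2}}{3 \left(45 - 54 \sqrt{2}\right)} + 11 = 11 + \frac{-271 + 324 \sqrt{2}}{3 \left(45 - 54 \sqrt{2}\right)}$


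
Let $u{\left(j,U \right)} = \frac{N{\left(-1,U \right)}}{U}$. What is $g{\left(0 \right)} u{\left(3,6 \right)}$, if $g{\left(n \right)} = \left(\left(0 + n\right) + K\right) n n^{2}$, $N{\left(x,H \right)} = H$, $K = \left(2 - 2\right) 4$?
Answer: $0$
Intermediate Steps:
$K = 0$ ($K = 0 \cdot 4 = 0$)
$u{\left(j,U \right)} = 1$ ($u{\left(j,U \right)} = \frac{U}{U} = 1$)
$g{\left(n \right)} = n^{4}$ ($g{\left(n \right)} = \left(\left(0 + n\right) + 0\right) n n^{2} = \left(n + 0\right) n n^{2} = n n n^{2} = n^{2} n^{2} = n^{4}$)
$g{\left(0 \right)} u{\left(3,6 \right)} = 0^{4} \cdot 1 = 0 \cdot 1 = 0$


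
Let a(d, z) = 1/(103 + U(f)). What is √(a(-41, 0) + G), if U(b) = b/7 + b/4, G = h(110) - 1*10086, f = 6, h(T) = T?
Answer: 3*I*√96462286/295 ≈ 99.88*I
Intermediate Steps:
G = -9976 (G = 110 - 1*10086 = 110 - 10086 = -9976)
U(b) = 11*b/28 (U(b) = b*(⅐) + b*(¼) = b/7 + b/4 = 11*b/28)
a(d, z) = 14/1475 (a(d, z) = 1/(103 + (11/28)*6) = 1/(103 + 33/14) = 1/(1475/14) = 14/1475)
√(a(-41, 0) + G) = √(14/1475 - 9976) = √(-14714586/1475) = 3*I*√96462286/295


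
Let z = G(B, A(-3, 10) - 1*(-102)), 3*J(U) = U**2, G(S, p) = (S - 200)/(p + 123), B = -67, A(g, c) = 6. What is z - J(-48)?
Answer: -59225/77 ≈ -769.16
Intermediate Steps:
G(S, p) = (-200 + S)/(123 + p)
J(U) = U**2/3
z = -89/77 (z = (-200 - 67)/(123 + (6 - 1*(-102))) = -267/(123 + (6 + 102)) = -267/(123 + 108) = -267/231 = (1/231)*(-267) = -89/77 ≈ -1.1558)
z - J(-48) = -89/77 - (-48)**2/3 = -89/77 - 2304/3 = -89/77 - 1*768 = -89/77 - 768 = -59225/77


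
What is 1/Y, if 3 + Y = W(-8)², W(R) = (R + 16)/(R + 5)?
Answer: 9/37 ≈ 0.24324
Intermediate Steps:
W(R) = (16 + R)/(5 + R)
Y = 37/9 (Y = -3 + ((16 - 8)/(5 - 8))² = -3 + (8/(-3))² = -3 + (-⅓*8)² = -3 + (-8/3)² = -3 + 64/9 = 37/9 ≈ 4.1111)
1/Y = 1/(37/9) = 9/37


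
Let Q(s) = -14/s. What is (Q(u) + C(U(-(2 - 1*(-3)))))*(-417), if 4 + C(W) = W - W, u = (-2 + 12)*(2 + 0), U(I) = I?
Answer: 19599/10 ≈ 1959.9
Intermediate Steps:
u = 20 (u = 10*2 = 20)
C(W) = -4 (C(W) = -4 + (W - W) = -4 + 0 = -4)
(Q(u) + C(U(-(2 - 1*(-3)))))*(-417) = (-14/20 - 4)*(-417) = (-14*1/20 - 4)*(-417) = (-7/10 - 4)*(-417) = -47/10*(-417) = 19599/10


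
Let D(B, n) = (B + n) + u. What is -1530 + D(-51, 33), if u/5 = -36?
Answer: -1728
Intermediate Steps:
u = -180 (u = 5*(-36) = -180)
D(B, n) = -180 + B + n (D(B, n) = (B + n) - 180 = -180 + B + n)
-1530 + D(-51, 33) = -1530 + (-180 - 51 + 33) = -1530 - 198 = -1728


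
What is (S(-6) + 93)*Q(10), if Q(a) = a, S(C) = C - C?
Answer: 930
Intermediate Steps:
S(C) = 0
(S(-6) + 93)*Q(10) = (0 + 93)*10 = 93*10 = 930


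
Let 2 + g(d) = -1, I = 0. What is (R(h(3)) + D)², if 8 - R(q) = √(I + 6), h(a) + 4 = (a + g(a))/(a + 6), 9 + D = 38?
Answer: (37 - √6)² ≈ 1193.7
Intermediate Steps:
D = 29 (D = -9 + 38 = 29)
g(d) = -3 (g(d) = -2 - 1 = -3)
h(a) = -4 + (-3 + a)/(6 + a) (h(a) = -4 + (a - 3)/(a + 6) = -4 + (-3 + a)/(6 + a))
R(q) = 8 - √6 (R(q) = 8 - √(0 + 6) = 8 - √6)
(R(h(3)) + D)² = ((8 - √6) + 29)² = (37 - √6)²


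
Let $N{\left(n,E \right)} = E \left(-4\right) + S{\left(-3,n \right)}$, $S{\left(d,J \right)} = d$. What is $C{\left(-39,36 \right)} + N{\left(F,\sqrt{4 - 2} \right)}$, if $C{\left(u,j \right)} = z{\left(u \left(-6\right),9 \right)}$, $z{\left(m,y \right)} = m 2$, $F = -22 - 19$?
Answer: $465 - 4 \sqrt{2} \approx 459.34$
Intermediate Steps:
$F = -41$ ($F = -22 - 19 = -41$)
$z{\left(m,y \right)} = 2 m$
$C{\left(u,j \right)} = - 12 u$ ($C{\left(u,j \right)} = 2 u \left(-6\right) = 2 \left(- 6 u\right) = - 12 u$)
$N{\left(n,E \right)} = -3 - 4 E$ ($N{\left(n,E \right)} = E \left(-4\right) - 3 = - 4 E - 3 = -3 - 4 E$)
$C{\left(-39,36 \right)} + N{\left(F,\sqrt{4 - 2} \right)} = \left(-12\right) \left(-39\right) - \left(3 + 4 \sqrt{4 - 2}\right) = 468 - \left(3 + 4 \sqrt{2}\right) = 465 - 4 \sqrt{2}$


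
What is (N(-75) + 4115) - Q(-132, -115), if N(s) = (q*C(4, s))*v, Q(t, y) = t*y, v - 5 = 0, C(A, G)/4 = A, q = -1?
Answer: -11145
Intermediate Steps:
C(A, G) = 4*A
v = 5 (v = 5 + 0 = 5)
N(s) = -80 (N(s) = -4*4*5 = -1*16*5 = -16*5 = -80)
(N(-75) + 4115) - Q(-132, -115) = (-80 + 4115) - (-132)*(-115) = 4035 - 1*15180 = 4035 - 15180 = -11145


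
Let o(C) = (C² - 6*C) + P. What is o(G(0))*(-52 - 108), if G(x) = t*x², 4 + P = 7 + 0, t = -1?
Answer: -480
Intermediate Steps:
P = 3 (P = -4 + (7 + 0) = -4 + 7 = 3)
G(x) = -x²
o(C) = 3 + C² - 6*C (o(C) = (C² - 6*C) + 3 = 3 + C² - 6*C)
o(G(0))*(-52 - 108) = (3 + (-1*0²)² - (-6)*0²)*(-52 - 108) = (3 + (-1*0)² - (-6)*0)*(-160) = (3 + 0² - 6*0)*(-160) = (3 + 0 + 0)*(-160) = 3*(-160) = -480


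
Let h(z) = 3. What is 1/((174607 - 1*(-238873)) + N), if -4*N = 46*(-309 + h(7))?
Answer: 1/416999 ≈ 2.3981e-6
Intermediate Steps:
N = 3519 (N = -23*(-309 + 3)/2 = -23*(-306)/2 = -¼*(-14076) = 3519)
1/((174607 - 1*(-238873)) + N) = 1/((174607 - 1*(-238873)) + 3519) = 1/((174607 + 238873) + 3519) = 1/(413480 + 3519) = 1/416999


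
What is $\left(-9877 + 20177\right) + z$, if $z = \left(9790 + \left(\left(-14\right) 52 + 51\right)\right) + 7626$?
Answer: $27039$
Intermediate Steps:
$z = 16739$ ($z = \left(9790 + \left(-728 + 51\right)\right) + 7626 = \left(9790 - 677\right) + 7626 = 9113 + 7626 = 16739$)
$\left(-9877 + 20177\right) + z = \left(-9877 + 20177\right) + 16739 = 10300 + 16739 = 27039$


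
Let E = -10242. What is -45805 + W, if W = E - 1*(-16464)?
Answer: -39583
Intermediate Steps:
W = 6222 (W = -10242 - 1*(-16464) = -10242 + 16464 = 6222)
-45805 + W = -45805 + 6222 = -39583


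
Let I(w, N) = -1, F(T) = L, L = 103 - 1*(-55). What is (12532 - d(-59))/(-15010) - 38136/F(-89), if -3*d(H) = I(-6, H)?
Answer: -2181271/9006 ≈ -242.20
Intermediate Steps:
L = 158 (L = 103 + 55 = 158)
F(T) = 158
d(H) = ⅓ (d(H) = -⅓*(-1) = ⅓)
(12532 - d(-59))/(-15010) - 38136/F(-89) = (12532 - 1*⅓)/(-15010) - 38136/158 = (12532 - ⅓)*(-1/15010) - 38136*1/158 = (37595/3)*(-1/15010) - 19068/79 = -7519/9006 - 19068/79 = -2181271/9006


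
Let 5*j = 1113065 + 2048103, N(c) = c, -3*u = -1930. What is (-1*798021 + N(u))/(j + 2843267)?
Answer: -11960665/52132509 ≈ -0.22943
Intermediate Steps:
u = 1930/3 (u = -⅓*(-1930) = 1930/3 ≈ 643.33)
j = 3161168/5 (j = (1113065 + 2048103)/5 = (⅕)*3161168 = 3161168/5 ≈ 6.3223e+5)
(-1*798021 + N(u))/(j + 2843267) = (-1*798021 + 1930/3)/(3161168/5 + 2843267) = (-798021 + 1930/3)/(17377503/5) = -2392133/3*5/17377503 = -11960665/52132509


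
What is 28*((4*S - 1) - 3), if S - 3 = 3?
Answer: 560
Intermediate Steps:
S = 6 (S = 3 + 3 = 6)
28*((4*S - 1) - 3) = 28*((4*6 - 1) - 3) = 28*((24 - 1) - 3) = 28*(23 - 3) = 28*20 = 560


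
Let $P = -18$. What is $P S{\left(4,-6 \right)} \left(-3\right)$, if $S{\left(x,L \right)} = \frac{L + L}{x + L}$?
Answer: $324$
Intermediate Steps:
$S{\left(x,L \right)} = \frac{2 L}{L + x}$
$P S{\left(4,-6 \right)} \left(-3\right) = - 18 \cdot 2 \left(-6\right) \frac{1}{-6 + 4} \left(-3\right) = - 18 \cdot 2 \left(-6\right) \frac{1}{-2} \left(-3\right) = - 18 \cdot 2 \left(-6\right) \left(- \frac{1}{2}\right) \left(-3\right) = \left(-18\right) 6 \left(-3\right) = \left(-108\right) \left(-3\right) = 324$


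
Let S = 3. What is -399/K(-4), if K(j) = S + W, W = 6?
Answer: -133/3 ≈ -44.333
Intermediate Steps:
K(j) = 9 (K(j) = 3 + 6 = 9)
-399/K(-4) = -399/9 = -399*1/9 = -133/3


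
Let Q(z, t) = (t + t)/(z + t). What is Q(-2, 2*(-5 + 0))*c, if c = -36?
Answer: -60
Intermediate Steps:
Q(z, t) = 2*t/(t + z) (Q(z, t) = (2*t)/(t + z) = 2*t/(t + z))
Q(-2, 2*(-5 + 0))*c = (2*(2*(-5 + 0))/(2*(-5 + 0) - 2))*(-36) = (2*(2*(-5))/(2*(-5) - 2))*(-36) = (2*(-10)/(-10 - 2))*(-36) = (2*(-10)/(-12))*(-36) = (2*(-10)*(-1/12))*(-36) = (5/3)*(-36) = -60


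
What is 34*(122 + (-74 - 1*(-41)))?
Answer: 3026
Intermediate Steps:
34*(122 + (-74 - 1*(-41))) = 34*(122 + (-74 + 41)) = 34*(122 - 33) = 34*89 = 3026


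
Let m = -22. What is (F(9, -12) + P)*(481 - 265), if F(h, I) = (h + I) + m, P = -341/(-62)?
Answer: -4212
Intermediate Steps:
P = 11/2 (P = -341*(-1/62) = 11/2 ≈ 5.5000)
F(h, I) = -22 + I + h (F(h, I) = (h + I) - 22 = (I + h) - 22 = -22 + I + h)
(F(9, -12) + P)*(481 - 265) = ((-22 - 12 + 9) + 11/2)*(481 - 265) = (-25 + 11/2)*216 = -39/2*216 = -4212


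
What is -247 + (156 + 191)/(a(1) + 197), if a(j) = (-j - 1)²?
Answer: -49300/201 ≈ -245.27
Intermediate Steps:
a(j) = (-1 - j)²
-247 + (156 + 191)/(a(1) + 197) = -247 + (156 + 191)/((1 + 1)² + 197) = -247 + 347/(2² + 197) = -247 + 347/(4 + 197) = -247 + 347/201 = -49300/201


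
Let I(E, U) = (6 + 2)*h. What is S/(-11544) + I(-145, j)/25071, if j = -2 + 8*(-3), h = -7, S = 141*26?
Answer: -1186625/3710508 ≈ -0.31980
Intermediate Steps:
S = 3666
j = -26 (j = -2 - 24 = -26)
I(E, U) = -56 (I(E, U) = (6 + 2)*(-7) = 8*(-7) = -56)
S/(-11544) + I(-145, j)/25071 = 3666/(-11544) - 56/25071 = 3666*(-1/11544) - 56*1/25071 = -47/148 - 56/25071 = -1186625/3710508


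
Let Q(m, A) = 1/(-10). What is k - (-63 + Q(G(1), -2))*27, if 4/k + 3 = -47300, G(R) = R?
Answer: 805901171/473030 ≈ 1703.7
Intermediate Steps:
Q(m, A) = -⅒
k = -4/47303 (k = 4/(-3 - 47300) = 4/(-47303) = 4*(-1/47303) = -4/47303 ≈ -8.4561e-5)
k - (-63 + Q(G(1), -2))*27 = -4/47303 - (-63 - ⅒)*27 = -4/47303 - (-631)*27/10 = -4/47303 - 1*(-17037/10) = -4/47303 + 17037/10 = 805901171/473030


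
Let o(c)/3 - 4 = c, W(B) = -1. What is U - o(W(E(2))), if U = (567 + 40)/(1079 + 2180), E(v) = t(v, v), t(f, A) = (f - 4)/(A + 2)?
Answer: -28724/3259 ≈ -8.8138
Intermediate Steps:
t(f, A) = (-4 + f)/(2 + A)
E(v) = (-4 + v)/(2 + v)
o(c) = 12 + 3*c
U = 607/3259 ≈ 0.18625
U - o(W(E(2))) = 607/3259 - (12 + 3*(-1)) = 607/3259 - (12 - 3) = 607/3259 - 1*9 = 607/3259 - 9 = -28724/3259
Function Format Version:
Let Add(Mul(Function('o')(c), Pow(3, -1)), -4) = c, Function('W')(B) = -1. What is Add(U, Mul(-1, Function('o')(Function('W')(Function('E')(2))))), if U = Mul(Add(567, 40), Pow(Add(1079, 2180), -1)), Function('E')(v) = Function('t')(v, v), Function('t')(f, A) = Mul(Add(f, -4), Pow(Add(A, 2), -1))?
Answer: Rational(-28724, 3259) ≈ -8.8138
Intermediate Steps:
Function('t')(f, A) = Mul(Pow(Add(2, A), -1), Add(-4, f)) (Function('t')(f, A) = Mul(Add(-4, f), Pow(Add(2, A), -1)) = Mul(Pow(Add(2, A), -1), Add(-4, f)))
Function('E')(v) = Mul(Pow(Add(2, v), -1), Add(-4, v))
Function('o')(c) = Add(12, Mul(3, c))
U = Rational(607, 3259) (U = Mul(607, Pow(3259, -1)) = Mul(607, Rational(1, 3259)) = Rational(607, 3259) ≈ 0.18625)
Add(U, Mul(-1, Function('o')(Function('W')(Function('E')(2))))) = Add(Rational(607, 3259), Mul(-1, Add(12, Mul(3, -1)))) = Add(Rational(607, 3259), Mul(-1, Add(12, -3))) = Add(Rational(607, 3259), Mul(-1, 9)) = Add(Rational(607, 3259), -9) = Rational(-28724, 3259)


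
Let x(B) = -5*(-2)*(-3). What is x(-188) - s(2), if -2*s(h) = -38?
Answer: -49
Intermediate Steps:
s(h) = 19 (s(h) = -½*(-38) = 19)
x(B) = -30 (x(B) = 10*(-3) = -30)
x(-188) - s(2) = -30 - 1*19 = -30 - 19 = -49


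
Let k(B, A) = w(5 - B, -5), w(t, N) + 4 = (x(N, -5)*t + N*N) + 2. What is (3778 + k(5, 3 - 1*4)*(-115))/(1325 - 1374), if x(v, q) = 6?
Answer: -1133/49 ≈ -23.122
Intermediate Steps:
w(t, N) = -2 + N² + 6*t (w(t, N) = -4 + ((6*t + N*N) + 2) = -4 + ((6*t + N²) + 2) = -4 + ((N² + 6*t) + 2) = -4 + (2 + N² + 6*t) = -2 + N² + 6*t)
k(B, A) = 53 - 6*B (k(B, A) = -2 + (-5)² + 6*(5 - B) = -2 + 25 + (30 - 6*B) = 53 - 6*B)
(3778 + k(5, 3 - 1*4)*(-115))/(1325 - 1374) = (3778 + (53 - 6*5)*(-115))/(1325 - 1374) = (3778 + (53 - 30)*(-115))/(-49) = (3778 + 23*(-115))*(-1/49) = (3778 - 2645)*(-1/49) = 1133*(-1/49) = -1133/49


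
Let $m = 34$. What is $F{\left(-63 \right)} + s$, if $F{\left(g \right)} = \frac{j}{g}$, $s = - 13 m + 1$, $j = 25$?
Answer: $- \frac{27808}{63} \approx -441.4$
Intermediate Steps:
$s = -441$ ($s = \left(-13\right) 34 + 1 = -442 + 1 = -441$)
$F{\left(g \right)} = \frac{25}{g}$
$F{\left(-63 \right)} + s = \frac{25}{-63} - 441 = 25 \left(- \frac{1}{63}\right) - 441 = - \frac{25}{63} - 441 = - \frac{27808}{63}$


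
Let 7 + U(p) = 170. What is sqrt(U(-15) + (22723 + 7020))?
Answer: sqrt(29906) ≈ 172.93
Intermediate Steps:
U(p) = 163 (U(p) = -7 + 170 = 163)
sqrt(U(-15) + (22723 + 7020)) = sqrt(163 + (22723 + 7020)) = sqrt(163 + 29743) = sqrt(29906)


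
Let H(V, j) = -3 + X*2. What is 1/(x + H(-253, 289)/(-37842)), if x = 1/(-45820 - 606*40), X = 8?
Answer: -1325605260/474311 ≈ -2794.8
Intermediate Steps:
H(V, j) = 13 (H(V, j) = -3 + 8*2 = -3 + 16 = 13)
x = -1/70060 (x = 1/(-45820 - 24240) = 1/(-70060) = -1/70060 ≈ -1.4273e-5)
1/(x + H(-253, 289)/(-37842)) = 1/(-1/70060 + 13/(-37842)) = 1/(-1/70060 + 13*(-1/37842)) = 1/(-1/70060 - 13/37842) = 1/(-474311/1325605260) = -1325605260/474311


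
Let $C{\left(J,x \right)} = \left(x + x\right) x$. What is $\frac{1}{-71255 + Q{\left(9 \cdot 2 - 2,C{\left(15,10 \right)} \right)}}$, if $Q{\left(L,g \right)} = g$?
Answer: $- \frac{1}{71055} \approx -1.4074 \cdot 10^{-5}$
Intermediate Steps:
$C{\left(J,x \right)} = 2 x^{2}$ ($C{\left(J,x \right)} = 2 x x = 2 x^{2}$)
$\frac{1}{-71255 + Q{\left(9 \cdot 2 - 2,C{\left(15,10 \right)} \right)}} = \frac{1}{-71255 + 2 \cdot 10^{2}} = \frac{1}{-71255 + 2 \cdot 100} = \frac{1}{-71255 + 200} = \frac{1}{-71055} = - \frac{1}{71055}$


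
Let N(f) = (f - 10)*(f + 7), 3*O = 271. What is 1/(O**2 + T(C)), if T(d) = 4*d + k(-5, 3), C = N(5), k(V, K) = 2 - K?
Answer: 9/71272 ≈ 0.00012628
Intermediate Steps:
O = 271/3 (O = (1/3)*271 = 271/3 ≈ 90.333)
N(f) = (-10 + f)*(7 + f)
C = -60 (C = -70 + 5**2 - 3*5 = -70 + 25 - 15 = -60)
T(d) = -1 + 4*d (T(d) = 4*d + (2 - 1*3) = 4*d + (2 - 3) = 4*d - 1 = -1 + 4*d)
1/(O**2 + T(C)) = 1/((271/3)**2 + (-1 + 4*(-60))) = 1/(73441/9 + (-1 - 240)) = 1/(73441/9 - 241) = 1/(71272/9) = 9/71272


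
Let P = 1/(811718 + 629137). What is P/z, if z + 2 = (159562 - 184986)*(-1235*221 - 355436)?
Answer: 1/23018673422058210 ≈ 4.3443e-17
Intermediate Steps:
z = 15975704302 (z = -2 + (159562 - 184986)*(-1235*221 - 355436) = -2 - 25424*(-272935 - 355436) = -2 - 25424*(-628371) = -2 + 15975704304 = 15975704302)
P = 1/1440855 ≈ 6.9403e-7
P/z = (1/1440855)/15975704302 = (1/1440855)*(1/15975704302) = 1/23018673422058210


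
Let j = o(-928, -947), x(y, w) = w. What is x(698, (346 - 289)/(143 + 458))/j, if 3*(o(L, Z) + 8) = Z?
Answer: -171/583571 ≈ -0.00029302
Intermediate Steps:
o(L, Z) = -8 + Z/3
j = -971/3 (j = -8 + (⅓)*(-947) = -8 - 947/3 = -971/3 ≈ -323.67)
x(698, (346 - 289)/(143 + 458))/j = ((346 - 289)/(143 + 458))/(-971/3) = (57/601)*(-3/971) = -171/583571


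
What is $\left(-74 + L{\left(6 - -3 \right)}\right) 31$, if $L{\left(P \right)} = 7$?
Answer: $-2077$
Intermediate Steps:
$\left(-74 + L{\left(6 - -3 \right)}\right) 31 = \left(-74 + 7\right) 31 = \left(-67\right) 31 = -2077$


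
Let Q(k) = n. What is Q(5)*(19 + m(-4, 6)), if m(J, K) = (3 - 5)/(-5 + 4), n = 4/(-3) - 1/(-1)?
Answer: -7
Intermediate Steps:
n = -⅓ (n = 4*(-⅓) - 1*(-1) = -4/3 + 1 = -⅓ ≈ -0.33333)
Q(k) = -⅓
m(J, K) = 2 (m(J, K) = -2/(-1) = -2*(-1) = 2)
Q(5)*(19 + m(-4, 6)) = -(19 + 2)/3 = -⅓*21 = -7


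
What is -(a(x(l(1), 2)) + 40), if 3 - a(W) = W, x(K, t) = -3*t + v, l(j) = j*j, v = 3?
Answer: -46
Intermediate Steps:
l(j) = j²
x(K, t) = 3 - 3*t (x(K, t) = -3*t + 3 = 3 - 3*t)
a(W) = 3 - W
-(a(x(l(1), 2)) + 40) = -((3 - (3 - 3*2)) + 40) = -((3 - (3 - 6)) + 40) = -((3 - 1*(-3)) + 40) = -((3 + 3) + 40) = -(6 + 40) = -1*46 = -46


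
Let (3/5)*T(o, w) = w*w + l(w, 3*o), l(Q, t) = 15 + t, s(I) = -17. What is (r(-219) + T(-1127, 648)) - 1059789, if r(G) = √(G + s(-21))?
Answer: -365559 + 2*I*√59 ≈ -3.6556e+5 + 15.362*I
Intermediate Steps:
T(o, w) = 25 + 5*o + 5*w²/3 (T(o, w) = 5*(w*w + (15 + 3*o))/3 = 5*(w² + (15 + 3*o))/3 = 5*(15 + w² + 3*o)/3 = 25 + 5*o + 5*w²/3)
r(G) = √(-17 + G) (r(G) = √(G - 17) = √(-17 + G))
(r(-219) + T(-1127, 648)) - 1059789 = (√(-17 - 219) + (25 + 5*(-1127) + (5/3)*648²)) - 1059789 = (√(-236) + (25 - 5635 + (5/3)*419904)) - 1059789 = (2*I*√59 + (25 - 5635 + 699840)) - 1059789 = (2*I*√59 + 694230) - 1059789 = (694230 + 2*I*√59) - 1059789 = -365559 + 2*I*√59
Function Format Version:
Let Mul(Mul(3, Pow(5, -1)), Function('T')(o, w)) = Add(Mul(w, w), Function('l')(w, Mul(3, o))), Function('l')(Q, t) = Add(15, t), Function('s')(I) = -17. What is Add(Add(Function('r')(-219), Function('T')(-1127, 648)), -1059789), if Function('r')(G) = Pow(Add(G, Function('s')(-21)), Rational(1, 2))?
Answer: Add(-365559, Mul(2, I, Pow(59, Rational(1, 2)))) ≈ Add(-3.6556e+5, Mul(15.362, I))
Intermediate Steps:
Function('T')(o, w) = Add(25, Mul(5, o), Mul(Rational(5, 3), Pow(w, 2))) (Function('T')(o, w) = Mul(Rational(5, 3), Add(Mul(w, w), Add(15, Mul(3, o)))) = Mul(Rational(5, 3), Add(Pow(w, 2), Add(15, Mul(3, o)))) = Mul(Rational(5, 3), Add(15, Pow(w, 2), Mul(3, o))) = Add(25, Mul(5, o), Mul(Rational(5, 3), Pow(w, 2))))
Function('r')(G) = Pow(Add(-17, G), Rational(1, 2)) (Function('r')(G) = Pow(Add(G, -17), Rational(1, 2)) = Pow(Add(-17, G), Rational(1, 2)))
Add(Add(Function('r')(-219), Function('T')(-1127, 648)), -1059789) = Add(Add(Pow(Add(-17, -219), Rational(1, 2)), Add(25, Mul(5, -1127), Mul(Rational(5, 3), Pow(648, 2)))), -1059789) = Add(Add(Pow(-236, Rational(1, 2)), Add(25, -5635, Mul(Rational(5, 3), 419904))), -1059789) = Add(Add(Mul(2, I, Pow(59, Rational(1, 2))), Add(25, -5635, 699840)), -1059789) = Add(Add(Mul(2, I, Pow(59, Rational(1, 2))), 694230), -1059789) = Add(Add(694230, Mul(2, I, Pow(59, Rational(1, 2)))), -1059789) = Add(-365559, Mul(2, I, Pow(59, Rational(1, 2))))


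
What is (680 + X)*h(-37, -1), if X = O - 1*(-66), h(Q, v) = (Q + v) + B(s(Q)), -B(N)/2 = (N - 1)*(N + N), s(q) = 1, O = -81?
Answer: -25270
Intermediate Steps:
B(N) = -4*N*(-1 + N) (B(N) = -2*(N - 1)*(N + N) = -2*(-1 + N)*2*N = -4*N*(-1 + N))
h(Q, v) = Q + v (h(Q, v) = (Q + v) + 4*1*(1 - 1*1) = (Q + v) + 4*1*(1 - 1) = (Q + v) + 4*1*0 = (Q + v) + 0 = Q + v)
X = -15 (X = -81 - 1*(-66) = -81 + 66 = -15)
(680 + X)*h(-37, -1) = (680 - 15)*(-37 - 1) = 665*(-38) = -25270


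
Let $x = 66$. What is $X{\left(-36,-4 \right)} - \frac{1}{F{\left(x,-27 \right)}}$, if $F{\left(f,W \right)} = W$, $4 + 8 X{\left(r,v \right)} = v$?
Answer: $- \frac{26}{27} \approx -0.96296$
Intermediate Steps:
$X{\left(r,v \right)} = - \frac{1}{2} + \frac{v}{8}$
$X{\left(-36,-4 \right)} - \frac{1}{F{\left(x,-27 \right)}} = \left(- \frac{1}{2} + \frac{1}{8} \left(-4\right)\right) - \frac{1}{-27} = \left(- \frac{1}{2} - \frac{1}{2}\right) - - \frac{1}{27} = -1 + \frac{1}{27} = - \frac{26}{27}$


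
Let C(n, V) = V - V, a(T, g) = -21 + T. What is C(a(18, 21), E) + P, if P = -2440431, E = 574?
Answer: -2440431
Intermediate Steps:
C(n, V) = 0
C(a(18, 21), E) + P = 0 - 2440431 = -2440431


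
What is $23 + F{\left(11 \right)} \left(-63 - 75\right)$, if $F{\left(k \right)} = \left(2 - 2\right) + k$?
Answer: $-1495$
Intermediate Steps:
$F{\left(k \right)} = k$ ($F{\left(k \right)} = 0 + k = k$)
$23 + F{\left(11 \right)} \left(-63 - 75\right) = 23 + 11 \left(-63 - 75\right) = 23 + 11 \left(-138\right) = 23 - 1518 = -1495$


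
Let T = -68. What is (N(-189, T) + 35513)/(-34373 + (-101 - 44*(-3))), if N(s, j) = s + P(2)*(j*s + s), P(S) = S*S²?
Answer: -68314/17171 ≈ -3.9785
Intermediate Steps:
P(S) = S³
N(s, j) = 9*s + 8*j*s (N(s, j) = s + 2³*(j*s + s) = s + 8*(s + j*s) = s + (8*s + 8*j*s) = 9*s + 8*j*s)
(N(-189, T) + 35513)/(-34373 + (-101 - 44*(-3))) = (-189*(9 + 8*(-68)) + 35513)/(-34373 + (-101 - 44*(-3))) = (-189*(9 - 544) + 35513)/(-34373 + (-101 + 132)) = (-189*(-535) + 35513)/(-34373 + 31) = (101115 + 35513)/(-34342) = 136628*(-1/34342) = -68314/17171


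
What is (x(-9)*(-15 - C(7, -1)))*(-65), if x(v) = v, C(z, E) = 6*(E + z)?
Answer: -29835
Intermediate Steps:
C(z, E) = 6*E + 6*z
(x(-9)*(-15 - C(7, -1)))*(-65) = -9*(-15 - (6*(-1) + 6*7))*(-65) = -9*(-15 - (-6 + 42))*(-65) = -9*(-15 - 1*36)*(-65) = -9*(-15 - 36)*(-65) = -9*(-51)*(-65) = 459*(-65) = -29835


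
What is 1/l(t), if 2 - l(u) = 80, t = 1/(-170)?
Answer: -1/78 ≈ -0.012821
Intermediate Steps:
t = -1/170 ≈ -0.0058824
l(u) = -78 (l(u) = 2 - 1*80 = 2 - 80 = -78)
1/l(t) = 1/(-78) = -1/78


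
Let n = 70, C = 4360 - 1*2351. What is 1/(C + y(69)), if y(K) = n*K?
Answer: 1/6839 ≈ 0.00014622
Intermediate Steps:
C = 2009 (C = 4360 - 2351 = 2009)
y(K) = 70*K
1/(C + y(69)) = 1/(2009 + 70*69) = 1/(2009 + 4830) = 1/6839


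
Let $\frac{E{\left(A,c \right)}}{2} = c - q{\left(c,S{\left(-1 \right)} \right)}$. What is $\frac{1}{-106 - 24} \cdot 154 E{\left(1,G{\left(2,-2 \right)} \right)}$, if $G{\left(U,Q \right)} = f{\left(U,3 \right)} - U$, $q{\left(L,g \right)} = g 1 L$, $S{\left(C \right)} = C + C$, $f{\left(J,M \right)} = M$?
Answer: $- \frac{462}{65} \approx -7.1077$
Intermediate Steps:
$S{\left(C \right)} = 2 C$
$q{\left(L,g \right)} = L g$ ($q{\left(L,g \right)} = g L = L g$)
$G{\left(U,Q \right)} = 3 - U$
$E{\left(A,c \right)} = 6 c$ ($E{\left(A,c \right)} = 2 \left(c - c 2 \left(-1\right)\right) = 2 \left(c - c \left(-2\right)\right) = 2 \left(c - - 2 c\right) = 2 \left(c + 2 c\right) = 2 \cdot 3 c = 6 c$)
$\frac{1}{-106 - 24} \cdot 154 E{\left(1,G{\left(2,-2 \right)} \right)} = \frac{1}{-106 - 24} \cdot 154 \cdot 6 \left(3 - 2\right) = \frac{1}{-130} \cdot 154 \cdot 6 \left(3 - 2\right) = \left(- \frac{1}{130}\right) 154 \cdot 6 \cdot 1 = \left(- \frac{77}{65}\right) 6 = - \frac{462}{65}$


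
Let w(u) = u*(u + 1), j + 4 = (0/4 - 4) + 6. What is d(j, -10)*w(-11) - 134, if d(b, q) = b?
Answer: -354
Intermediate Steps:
j = -2 (j = -4 + ((0/4 - 4) + 6) = -4 + ((0*(1/4) - 4) + 6) = -4 + ((0 - 4) + 6) = -4 + (-4 + 6) = -4 + 2 = -2)
w(u) = u*(1 + u)
d(j, -10)*w(-11) - 134 = -(-22)*(1 - 11) - 134 = -(-22)*(-10) - 134 = -2*110 - 134 = -220 - 134 = -354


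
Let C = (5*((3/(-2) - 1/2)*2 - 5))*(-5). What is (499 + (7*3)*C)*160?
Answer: 835840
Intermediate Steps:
C = 225 (C = (5*((3*(-½) - 1*½)*2 - 5))*(-5) = (5*((-3/2 - ½)*2 - 5))*(-5) = (5*(-2*2 - 5))*(-5) = (5*(-4 - 5))*(-5) = (5*(-9))*(-5) = -45*(-5) = 225)
(499 + (7*3)*C)*160 = (499 + (7*3)*225)*160 = (499 + 21*225)*160 = (499 + 4725)*160 = 5224*160 = 835840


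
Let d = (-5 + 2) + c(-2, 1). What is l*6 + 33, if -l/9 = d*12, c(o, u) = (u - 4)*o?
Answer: -1911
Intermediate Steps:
c(o, u) = o*(-4 + u) (c(o, u) = (-4 + u)*o = o*(-4 + u))
d = 3 (d = (-5 + 2) - 2*(-4 + 1) = -3 - 2*(-3) = -3 + 6 = 3)
l = -324 (l = -27*12 = -9*36 = -324)
l*6 + 33 = -324*6 + 33 = -1944 + 33 = -1911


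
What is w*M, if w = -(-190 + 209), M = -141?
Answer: 2679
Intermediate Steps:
w = -19 (w = -1*19 = -19)
w*M = -19*(-141) = 2679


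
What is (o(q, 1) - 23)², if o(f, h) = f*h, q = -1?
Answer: 576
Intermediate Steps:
(o(q, 1) - 23)² = (-1*1 - 23)² = (-1 - 23)² = (-24)² = 576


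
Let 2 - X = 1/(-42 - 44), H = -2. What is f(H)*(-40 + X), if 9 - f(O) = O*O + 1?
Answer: -6534/43 ≈ -151.95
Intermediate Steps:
f(O) = 8 - O² (f(O) = 9 - (O*O + 1) = 9 - (O² + 1) = 9 - (1 + O²) = 9 + (-1 - O²) = 8 - O²)
X = 173/86 (X = 2 - 1/(-42 - 44) = 2 - 1/(-86) = 2 - 1*(-1/86) = 2 + 1/86 = 173/86 ≈ 2.0116)
f(H)*(-40 + X) = (8 - 1*(-2)²)*(-40 + 173/86) = (8 - 1*4)*(-3267/86) = (8 - 4)*(-3267/86) = 4*(-3267/86) = -6534/43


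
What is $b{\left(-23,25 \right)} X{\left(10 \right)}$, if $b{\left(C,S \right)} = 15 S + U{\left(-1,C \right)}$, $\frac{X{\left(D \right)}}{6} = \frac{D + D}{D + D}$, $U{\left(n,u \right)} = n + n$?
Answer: $2238$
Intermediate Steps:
$U{\left(n,u \right)} = 2 n$
$X{\left(D \right)} = 6$ ($X{\left(D \right)} = 6 \frac{D + D}{D + D} = 6 \frac{2 D}{2 D} = 6 \cdot 2 D \frac{1}{2 D} = 6 \cdot 1 = 6$)
$b{\left(C,S \right)} = -2 + 15 S$ ($b{\left(C,S \right)} = 15 S + 2 \left(-1\right) = 15 S - 2 = -2 + 15 S$)
$b{\left(-23,25 \right)} X{\left(10 \right)} = \left(-2 + 15 \cdot 25\right) 6 = \left(-2 + 375\right) 6 = 373 \cdot 6 = 2238$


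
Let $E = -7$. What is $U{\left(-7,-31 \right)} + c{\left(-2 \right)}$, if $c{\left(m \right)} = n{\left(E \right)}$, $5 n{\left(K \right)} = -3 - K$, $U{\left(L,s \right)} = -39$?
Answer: $- \frac{191}{5} \approx -38.2$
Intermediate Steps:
$n{\left(K \right)} = - \frac{3}{5} - \frac{K}{5}$ ($n{\left(K \right)} = \frac{-3 - K}{5} = - \frac{3}{5} - \frac{K}{5}$)
$c{\left(m \right)} = \frac{4}{5}$ ($c{\left(m \right)} = - \frac{3}{5} - - \frac{7}{5} = - \frac{3}{5} + \frac{7}{5} = \frac{4}{5}$)
$U{\left(-7,-31 \right)} + c{\left(-2 \right)} = -39 + \frac{4}{5} = - \frac{191}{5}$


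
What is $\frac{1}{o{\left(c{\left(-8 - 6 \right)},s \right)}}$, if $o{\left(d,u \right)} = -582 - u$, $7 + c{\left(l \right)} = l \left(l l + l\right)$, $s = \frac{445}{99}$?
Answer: $- \frac{99}{58063} \approx -0.001705$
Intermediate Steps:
$s = \frac{445}{99}$ ($s = 445 \cdot \frac{1}{99} = \frac{445}{99} \approx 4.4949$)
$c{\left(l \right)} = -7 + l \left(l + l^{2}\right)$ ($c{\left(l \right)} = -7 + l \left(l l + l\right) = -7 + l \left(l^{2} + l\right) = -7 + l \left(l + l^{2}\right)$)
$\frac{1}{o{\left(c{\left(-8 - 6 \right)},s \right)}} = \frac{1}{-582 - \frac{445}{99}} = \frac{1}{- \frac{58063}{99}} = - \frac{99}{58063}$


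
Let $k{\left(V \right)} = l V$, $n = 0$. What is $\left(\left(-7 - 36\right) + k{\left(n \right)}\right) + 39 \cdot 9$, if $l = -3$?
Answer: $308$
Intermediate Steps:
$k{\left(V \right)} = - 3 V$
$\left(\left(-7 - 36\right) + k{\left(n \right)}\right) + 39 \cdot 9 = \left(\left(-7 - 36\right) - 0\right) + 39 \cdot 9 = \left(-43 + 0\right) + 351 = -43 + 351 = 308$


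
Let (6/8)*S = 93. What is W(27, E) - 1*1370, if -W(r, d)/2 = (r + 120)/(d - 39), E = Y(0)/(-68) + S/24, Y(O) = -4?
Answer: -4689662/3445 ≈ -1361.3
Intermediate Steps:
S = 124 (S = (4/3)*93 = 124)
E = 533/102 (E = -4/(-68) + 124/24 = -4*(-1/68) + 124*(1/24) = 1/17 + 31/6 = 533/102 ≈ 5.2255)
W(r, d) = -2*(120 + r)/(-39 + d) (W(r, d) = -2*(r + 120)/(d - 39) = -2*(120 + r)/(-39 + d))
W(27, E) - 1*1370 = 2*(-120 - 1*27)/(-39 + 533/102) - 1*1370 = 2*(-120 - 27)/(-3445/102) - 1370 = 2*(-102/3445)*(-147) - 1370 = 29988/3445 - 1370 = -4689662/3445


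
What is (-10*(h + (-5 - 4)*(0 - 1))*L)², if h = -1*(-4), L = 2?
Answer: 67600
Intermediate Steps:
h = 4
(-10*(h + (-5 - 4)*(0 - 1))*L)² = (-10*(4 + (-5 - 4)*(0 - 1))*2)² = (-10*(4 - 9*(-1))*2)² = (-10*(4 + 9)*2)² = (-130*2)² = (-10*26)² = (-260)² = 67600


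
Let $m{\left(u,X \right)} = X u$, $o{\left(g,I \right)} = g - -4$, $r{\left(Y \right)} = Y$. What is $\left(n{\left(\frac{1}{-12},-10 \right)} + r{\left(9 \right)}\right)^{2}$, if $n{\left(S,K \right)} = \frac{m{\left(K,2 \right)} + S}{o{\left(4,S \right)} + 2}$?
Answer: $\frac{703921}{14400} \approx 48.883$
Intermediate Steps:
$o{\left(g,I \right)} = 4 + g$ ($o{\left(g,I \right)} = g + 4 = 4 + g$)
$n{\left(S,K \right)} = \frac{K}{5} + \frac{S}{10}$ ($n{\left(S,K \right)} = \frac{2 K + S}{\left(4 + 4\right) + 2} = \frac{S + 2 K}{8 + 2} = \frac{S + 2 K}{10} = \left(S + 2 K\right) \frac{1}{10} = \frac{K}{5} + \frac{S}{10}$)
$\left(n{\left(\frac{1}{-12},-10 \right)} + r{\left(9 \right)}\right)^{2} = \left(\left(\frac{1}{5} \left(-10\right) + \frac{1}{10 \left(-12\right)}\right) + 9\right)^{2} = \left(\left(-2 + \frac{1}{10} \left(- \frac{1}{12}\right)\right) + 9\right)^{2} = \left(\left(-2 - \frac{1}{120}\right) + 9\right)^{2} = \left(- \frac{241}{120} + 9\right)^{2} = \left(\frac{839}{120}\right)^{2} = \frac{703921}{14400}$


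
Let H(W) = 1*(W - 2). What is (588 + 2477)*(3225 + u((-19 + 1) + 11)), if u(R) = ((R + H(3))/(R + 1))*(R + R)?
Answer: 9841715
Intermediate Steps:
H(W) = -2 + W (H(W) = 1*(-2 + W) = -2 + W)
u(R) = 2*R (u(R) = ((R + (-2 + 3))/(R + 1))*(R + R) = ((R + 1)/(1 + R))*(2*R) = ((1 + R)/(1 + R))*(2*R) = 1*(2*R) = 2*R)
(588 + 2477)*(3225 + u((-19 + 1) + 11)) = (588 + 2477)*(3225 + 2*((-19 + 1) + 11)) = 3065*(3225 + 2*(-18 + 11)) = 3065*(3225 + 2*(-7)) = 3065*(3225 - 14) = 3065*3211 = 9841715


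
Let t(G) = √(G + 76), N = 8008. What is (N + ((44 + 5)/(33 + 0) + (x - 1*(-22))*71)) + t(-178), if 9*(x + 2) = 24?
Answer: 105807/11 + I*√102 ≈ 9618.8 + 10.1*I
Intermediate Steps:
x = ⅔ (x = -2 + (⅑)*24 = -2 + 8/3 = ⅔ ≈ 0.66667)
t(G) = √(76 + G)
(N + ((44 + 5)/(33 + 0) + (x - 1*(-22))*71)) + t(-178) = (8008 + ((44 + 5)/(33 + 0) + (⅔ - 1*(-22))*71)) + √(76 - 178) = (8008 + (49/33 + (⅔ + 22)*71)) + √(-102) = (8008 + (49*(1/33) + (68/3)*71)) + I*√102 = (8008 + (49/33 + 4828/3)) + I*√102 = (8008 + 17719/11) + I*√102 = 105807/11 + I*√102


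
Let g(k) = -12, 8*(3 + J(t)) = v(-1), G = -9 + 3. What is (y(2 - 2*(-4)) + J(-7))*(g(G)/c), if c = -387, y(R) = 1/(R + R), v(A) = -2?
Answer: -64/645 ≈ -0.099225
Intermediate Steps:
G = -6
J(t) = -13/4 (J(t) = -3 + (1/8)*(-2) = -3 - 1/4 = -13/4)
y(R) = 1/(2*R)
(y(2 - 2*(-4)) + J(-7))*(g(G)/c) = (1/(2*(2 - 2*(-4))) - 13/4)*(-12/(-387)) = (1/(2*(2 + 8)) - 13/4)*(-12*(-1/387)) = ((1/2)/10 - 13/4)*(4/129) = ((1/2)*(1/10) - 13/4)*(4/129) = (1/20 - 13/4)*(4/129) = -16/5*4/129 = -64/645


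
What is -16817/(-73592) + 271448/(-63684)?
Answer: -4726356847/1171658232 ≈ -4.0339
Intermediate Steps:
-16817/(-73592) + 271448/(-63684) = -16817*(-1/73592) + 271448*(-1/63684) = 16817/73592 - 67862/15921 = -4726356847/1171658232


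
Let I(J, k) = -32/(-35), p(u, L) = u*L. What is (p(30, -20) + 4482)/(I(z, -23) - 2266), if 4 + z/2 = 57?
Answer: -22645/13213 ≈ -1.7138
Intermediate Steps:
p(u, L) = L*u
z = 106 (z = -8 + 2*57 = -8 + 114 = 106)
I(J, k) = 32/35 (I(J, k) = -32*(-1/35) = 32/35)
(p(30, -20) + 4482)/(I(z, -23) - 2266) = (-20*30 + 4482)/(32/35 - 2266) = (-600 + 4482)/(-79278/35) = 3882*(-35/79278) = -22645/13213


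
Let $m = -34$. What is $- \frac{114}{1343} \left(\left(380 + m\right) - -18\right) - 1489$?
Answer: $- \frac{2041223}{1343} \approx -1519.9$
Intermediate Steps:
$- \frac{114}{1343} \left(\left(380 + m\right) - -18\right) - 1489 = - \frac{114}{1343} \left(\left(380 - 34\right) - -18\right) - 1489 = \left(-114\right) \frac{1}{1343} \left(346 + 18\right) - 1489 = \left(- \frac{114}{1343}\right) 364 - 1489 = - \frac{41496}{1343} - 1489 = - \frac{2041223}{1343}$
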